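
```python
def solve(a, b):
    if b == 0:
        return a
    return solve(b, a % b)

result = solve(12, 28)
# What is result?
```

solve(12, 28) -> solve(28, 12) -> solve(12, 4) -> solve(4, 0) -> 4

Answer: 4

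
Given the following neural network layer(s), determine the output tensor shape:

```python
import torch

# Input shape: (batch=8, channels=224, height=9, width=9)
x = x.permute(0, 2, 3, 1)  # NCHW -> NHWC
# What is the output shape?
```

Input: (8, 224, 9, 9) -> Output: (8, 9, 9, 224)

Answer: (8, 9, 9, 224)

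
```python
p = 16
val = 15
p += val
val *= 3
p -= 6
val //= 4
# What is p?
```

Trace:
`p = 16` → p = 16
`val = 15` → val = 15
`p += val` → p = 31
`val *= 3` → val = 45
`p -= 6` → p = 25
`val //= 4` → val = 11
So p = 25

Answer: 25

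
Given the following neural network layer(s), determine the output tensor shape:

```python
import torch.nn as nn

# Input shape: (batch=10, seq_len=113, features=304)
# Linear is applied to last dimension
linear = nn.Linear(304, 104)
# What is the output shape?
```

Input: (10, 113, 304) -> Output: (10, 113, 104)

Answer: (10, 113, 104)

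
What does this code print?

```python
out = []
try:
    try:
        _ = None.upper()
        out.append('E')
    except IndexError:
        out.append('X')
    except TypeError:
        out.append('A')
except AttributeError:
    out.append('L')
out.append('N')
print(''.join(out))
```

Execution trace: 'L' (outer except AttributeError) → 'N' (after the try/except). Output: LN

Answer: LN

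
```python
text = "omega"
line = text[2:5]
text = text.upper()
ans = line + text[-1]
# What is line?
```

Trace:
`text = "omega"` → text = 'omega'
`line = text[2:5]` → line = 'ega'
`text = text.upper()` → text = 'OMEGA'
`ans = line + text[-1]` → ans = 'egaA'
So line = 'ega'

Answer: 'ega'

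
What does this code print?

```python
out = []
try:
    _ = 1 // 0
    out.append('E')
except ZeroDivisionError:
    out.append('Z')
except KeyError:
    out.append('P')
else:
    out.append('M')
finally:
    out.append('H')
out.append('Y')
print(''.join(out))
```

Execution trace: 'Z' (except ZeroDivisionError) → 'H' (finally) → 'Y' (after the try/except). Output: ZHY

Answer: ZHY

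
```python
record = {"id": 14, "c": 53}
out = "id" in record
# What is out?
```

Trace:
`record = {"id": 14, "c": 53}` → record = {'id': 14, 'c': 53}
`out = "id" in record` → out = True
So out = True

Answer: True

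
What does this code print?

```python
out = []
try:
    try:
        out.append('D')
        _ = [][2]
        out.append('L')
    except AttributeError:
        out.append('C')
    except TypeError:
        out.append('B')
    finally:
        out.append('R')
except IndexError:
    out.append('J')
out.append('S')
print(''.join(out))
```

Execution trace: 'D' (try body) → 'R' (finally) → 'J' (outer except IndexError) → 'S' (after the try/except). Output: DRJS

Answer: DRJS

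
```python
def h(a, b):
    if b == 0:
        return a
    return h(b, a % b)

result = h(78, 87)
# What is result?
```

h(78, 87) -> h(87, 78) -> h(78, 9) -> h(9, 6) -> h(6, 3) -> h(3, 0) -> 3

Answer: 3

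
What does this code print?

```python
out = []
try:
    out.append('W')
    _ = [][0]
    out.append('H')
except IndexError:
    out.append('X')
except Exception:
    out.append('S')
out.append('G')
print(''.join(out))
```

Execution trace: 'W' (try body) → 'X' (except IndexError) → 'G' (after the try/except). Output: WXG

Answer: WXG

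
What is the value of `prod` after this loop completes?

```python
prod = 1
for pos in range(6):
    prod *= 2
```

2^6 = 64
`prod` takes the values: 1 → 2 → 4 → 8 → 16 → 32 → 64

Answer: 64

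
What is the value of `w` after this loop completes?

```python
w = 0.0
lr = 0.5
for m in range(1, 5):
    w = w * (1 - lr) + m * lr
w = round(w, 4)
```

Moving average with lr=0.5
`w` takes the values: 0.0 → 0.5 → 1.25 → 2.125 → 3.0625

Answer: 3.0625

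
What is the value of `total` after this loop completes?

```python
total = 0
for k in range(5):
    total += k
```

Sum of 0 to 4 = 10
`total` takes the values: 0 → 1 → 3 → 6 → 10

Answer: 10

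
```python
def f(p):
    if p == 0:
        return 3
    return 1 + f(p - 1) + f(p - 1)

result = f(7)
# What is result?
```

f(p) = 1 + 2·f(p-1), f(0)=3. Closed form: (3+1)·2^7 - 1 = 511.

Answer: 511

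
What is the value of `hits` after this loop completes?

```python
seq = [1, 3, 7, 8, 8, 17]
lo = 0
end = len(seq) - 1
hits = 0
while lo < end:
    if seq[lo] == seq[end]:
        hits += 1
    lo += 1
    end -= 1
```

Count matching pairs from ends
`hits` takes the values: 0

Answer: 0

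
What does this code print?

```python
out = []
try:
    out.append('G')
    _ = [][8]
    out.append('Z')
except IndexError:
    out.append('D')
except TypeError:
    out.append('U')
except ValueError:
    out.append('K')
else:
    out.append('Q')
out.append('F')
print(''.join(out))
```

Execution trace: 'G' (try body) → 'D' (except IndexError) → 'F' (after the try/except). Output: GDF

Answer: GDF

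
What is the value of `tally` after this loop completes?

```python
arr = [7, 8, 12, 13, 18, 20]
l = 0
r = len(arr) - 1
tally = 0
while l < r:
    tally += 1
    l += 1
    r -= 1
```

Iterations until pointers meet (list length 6)
`tally` takes the values: 0 → 1 → 2 → 3

Answer: 3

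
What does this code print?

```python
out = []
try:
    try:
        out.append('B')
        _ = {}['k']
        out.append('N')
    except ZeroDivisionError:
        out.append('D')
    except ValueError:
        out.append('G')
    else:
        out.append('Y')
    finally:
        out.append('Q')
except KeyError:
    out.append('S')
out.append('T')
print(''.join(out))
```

Execution trace: 'B' (try body) → 'Q' (finally) → 'S' (outer except KeyError) → 'T' (after the try/except). Output: BQST

Answer: BQST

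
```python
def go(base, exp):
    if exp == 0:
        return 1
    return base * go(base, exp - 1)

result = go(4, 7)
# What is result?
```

go(4, 7) = 4 * 4 * 4 * 4 * 4 * 4 * 4 = 16384

Answer: 16384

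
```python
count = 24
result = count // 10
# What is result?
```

Trace:
`count = 24` → count = 24
`result = count // 10` → result = 2
So result = 2

Answer: 2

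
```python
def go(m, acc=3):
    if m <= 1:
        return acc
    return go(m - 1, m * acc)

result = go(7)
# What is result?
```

Accumulator trace (n, acc): (7, 3) -> (6, 21) -> (5, 126) -> (4, 630) -> (3, 2520) -> (2, 7560) -> (1, 15120) -> return 15120

Answer: 15120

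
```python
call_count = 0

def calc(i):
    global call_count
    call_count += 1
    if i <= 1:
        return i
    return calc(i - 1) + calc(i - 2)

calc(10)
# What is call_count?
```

Calls(i) = 1 + Calls(i-1) + Calls(i-2); Calls(0)=Calls(1)=1. For i=10 this gives 177.

Answer: 177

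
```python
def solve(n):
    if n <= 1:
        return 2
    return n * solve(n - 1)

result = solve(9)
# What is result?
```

solve(9) = 9 * 8 * 7 * 6 * 5 * 4 * 3 * 2 * 2 = 725760

Answer: 725760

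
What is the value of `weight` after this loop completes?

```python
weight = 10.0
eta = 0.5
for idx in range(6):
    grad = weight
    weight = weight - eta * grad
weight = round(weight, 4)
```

Gradient descent: w = 10.0 * (1 - 0.5)^6
`weight` takes the values: 10.0 → 5.0 → 2.5 → 1.25 → 0.625 → 0.3125 → 0.15625 → 0.1562

Answer: 0.1562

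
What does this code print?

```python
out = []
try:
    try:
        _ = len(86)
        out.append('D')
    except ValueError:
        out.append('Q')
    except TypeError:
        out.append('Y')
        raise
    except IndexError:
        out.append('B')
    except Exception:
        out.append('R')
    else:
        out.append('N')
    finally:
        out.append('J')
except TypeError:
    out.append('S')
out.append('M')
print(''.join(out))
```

Execution trace: 'Y' (inner except TypeError) → 'J' (inner finally) → 'S' (outer except TypeError) → 'M' (after the try/except). Output: YJSM

Answer: YJSM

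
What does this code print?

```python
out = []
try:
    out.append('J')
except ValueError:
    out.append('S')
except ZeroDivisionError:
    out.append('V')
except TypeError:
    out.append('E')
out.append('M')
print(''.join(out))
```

Execution trace: 'J' (try body, no exception) → 'M' (after the try/except). Output: JM

Answer: JM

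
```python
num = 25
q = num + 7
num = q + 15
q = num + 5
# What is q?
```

Trace:
`num = 25` → num = 25
`q = num + 7` → q = 32
`num = q + 15` → num = 47
`q = num + 5` → q = 52
So q = 52

Answer: 52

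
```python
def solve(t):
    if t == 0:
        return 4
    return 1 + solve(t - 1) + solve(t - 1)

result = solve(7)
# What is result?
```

solve(t) = 1 + 2·solve(t-1), solve(0)=4. Closed form: (4+1)·2^7 - 1 = 639.

Answer: 639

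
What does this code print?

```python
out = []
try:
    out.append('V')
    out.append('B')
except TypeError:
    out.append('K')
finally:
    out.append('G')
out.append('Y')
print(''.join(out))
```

Execution trace: 'V' (try body) → 'B' (try body, no exception) → 'G' (finally) → 'Y' (after the try/except). Output: VBGY

Answer: VBGY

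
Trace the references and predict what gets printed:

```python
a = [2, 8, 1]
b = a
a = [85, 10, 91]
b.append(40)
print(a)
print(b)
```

Key concept: rebinding vs mutation: a is rebound to a new list, b still points at the original.
Step by step:
`a = [2, 8, 1]` → a = [2, 8, 1]
`b = a` → b = [2, 8, 1] (same object as a)
`a = [85, 10, 91]` → a = [85, 10, 91]
`b.append(40)` → b = [2, 8, 1, 40]
`print(a)` → prints [85, 10, 91]
`print(b)` → prints [2, 8, 1, 40]

Answer:
[85, 10, 91]
[2, 8, 1, 40]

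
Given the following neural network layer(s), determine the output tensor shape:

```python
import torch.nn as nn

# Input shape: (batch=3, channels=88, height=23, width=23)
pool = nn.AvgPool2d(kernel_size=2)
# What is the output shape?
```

Input: (3, 88, 23, 23) -> Output: (3, 88, 11, 11)

Answer: (3, 88, 11, 11)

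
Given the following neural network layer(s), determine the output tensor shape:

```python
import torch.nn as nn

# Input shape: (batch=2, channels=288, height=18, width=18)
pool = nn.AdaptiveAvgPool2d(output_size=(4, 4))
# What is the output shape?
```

Input: (2, 288, 18, 18) -> Output: (2, 288, 4, 4)

Answer: (2, 288, 4, 4)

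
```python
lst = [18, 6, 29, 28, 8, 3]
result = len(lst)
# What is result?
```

Trace:
`lst = [18, 6, 29, 28, 8, 3]` → lst = [18, 6, 29, 28, 8, 3]
`result = len(lst)` → result = 6
So result = 6

Answer: 6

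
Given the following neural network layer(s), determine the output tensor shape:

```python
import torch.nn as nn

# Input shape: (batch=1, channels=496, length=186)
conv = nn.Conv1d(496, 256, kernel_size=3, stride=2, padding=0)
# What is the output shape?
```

Input: (1, 496, 186) -> Output: (1, 256, 92)

Answer: (1, 256, 92)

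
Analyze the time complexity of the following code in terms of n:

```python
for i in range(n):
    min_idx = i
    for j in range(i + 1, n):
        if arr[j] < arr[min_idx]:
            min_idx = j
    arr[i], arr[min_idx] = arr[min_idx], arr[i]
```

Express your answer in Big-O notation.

This is Selection sort. Time complexity: O(n²).

Answer: O(n²)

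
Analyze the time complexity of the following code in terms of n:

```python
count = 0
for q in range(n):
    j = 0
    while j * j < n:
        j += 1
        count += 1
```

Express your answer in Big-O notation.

Each loop level contributes: n × √n. Multiplying the contributions gives O(n√n).

Answer: O(n√n)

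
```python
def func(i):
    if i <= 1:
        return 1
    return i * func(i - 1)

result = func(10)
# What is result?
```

func(10) = 10 * 9 * 8 * 7 * 6 * 5 * 4 * 3 * 2 * 1 = 3628800

Answer: 3628800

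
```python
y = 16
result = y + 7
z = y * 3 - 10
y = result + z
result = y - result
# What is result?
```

Trace:
`y = 16` → y = 16
`result = y + 7` → result = 23
`z = y * 3 - 10` → z = 38
`y = result + z` → y = 61
`result = y - result` → result = 38
So result = 38

Answer: 38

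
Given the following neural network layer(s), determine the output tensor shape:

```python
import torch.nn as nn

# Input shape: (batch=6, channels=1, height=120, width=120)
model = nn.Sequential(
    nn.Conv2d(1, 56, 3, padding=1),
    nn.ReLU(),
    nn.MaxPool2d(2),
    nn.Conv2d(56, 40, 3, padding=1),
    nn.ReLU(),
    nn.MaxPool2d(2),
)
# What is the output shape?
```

Input: (6, 1, 120, 120) -> after first Conv2d: (6, 56, 120, 120) -> after first MaxPool2d: (6, 56, 60, 60) -> after second Conv2d: (6, 40, 60, 60) -> Output: (6, 40, 30, 30)

Answer: (6, 40, 30, 30)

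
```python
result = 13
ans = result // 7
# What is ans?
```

Trace:
`result = 13` → result = 13
`ans = result // 7` → ans = 1
So ans = 1

Answer: 1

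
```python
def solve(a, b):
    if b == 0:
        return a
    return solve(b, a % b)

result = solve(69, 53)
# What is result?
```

solve(69, 53) -> solve(53, 16) -> solve(16, 5) -> solve(5, 1) -> solve(1, 0) -> 1

Answer: 1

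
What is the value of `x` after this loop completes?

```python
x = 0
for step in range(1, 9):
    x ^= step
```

XOR of 1 to 8
`x` takes the values: 0 → 1 → 3 → 0 → 4 → 1 → 7 → 0 → 8

Answer: 8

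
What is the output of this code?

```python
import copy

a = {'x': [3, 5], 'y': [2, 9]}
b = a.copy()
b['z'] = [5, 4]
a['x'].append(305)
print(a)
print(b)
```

Key concept: shallow copy of dict with mutable values.
Step by step:
`a = {'x': [3, 5], 'y': [2, 9]}` → a = {'x': [3, 5], 'y': [2, 9]}
`b = a.copy()` → b = {'x': [3, 5], 'y': [2, 9]}
`b['z'] = [5, 4]` → b = {'x': [3, 5], 'y': [2, 9], 'z': [5, 4]}
`a['x'].append(305)` → a = {'x': [3, 5, 305], 'y': [2, 9]}; b = {'x': [3, 5, 305], 'y': [2, 9], 'z': [5, 4]}
`print(a)` → prints {'x': [3, 5, 305], 'y': [2, 9]}
`print(b)` → prints {'x': [3, 5, 305], 'y': [2, 9], 'z': [5, 4]}

Answer:
{'x': [3, 5, 305], 'y': [2, 9]}
{'x': [3, 5, 305], 'y': [2, 9], 'z': [5, 4]}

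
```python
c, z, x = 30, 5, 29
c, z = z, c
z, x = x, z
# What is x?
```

Trace:
`c, z, x = 30, 5, 29` → c = 30; z = 5; x = 29
`c, z = z, c` → c = 5; z = 30
`z, x = x, z` → z = 29; x = 30
So x = 30

Answer: 30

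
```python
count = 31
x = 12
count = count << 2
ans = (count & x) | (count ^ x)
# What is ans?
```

Trace:
`count = 31` → count = 31
`x = 12` → x = 12
`count = count << 2` → count = 124
`ans = (count & x) | (count ^ x)` → ans = 124
So ans = 124

Answer: 124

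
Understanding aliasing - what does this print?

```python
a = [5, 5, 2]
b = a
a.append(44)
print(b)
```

Key concept: basic list aliasing.
Step by step:
`a = [5, 5, 2]` → a = [5, 5, 2]
`b = a` → b = [5, 5, 2] (same object as a)
`a.append(44)` → a = [5, 5, 2, 44] (same object as b); b = [5, 5, 2, 44] (same object as a)
`print(b)` → prints [5, 5, 2, 44]

Answer: [5, 5, 2, 44]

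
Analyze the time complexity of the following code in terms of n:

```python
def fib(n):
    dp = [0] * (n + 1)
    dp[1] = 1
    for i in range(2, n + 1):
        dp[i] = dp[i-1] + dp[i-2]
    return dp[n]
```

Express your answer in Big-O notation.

This is Dynamic programming Fibonacci. Time complexity: O(n).

Answer: O(n)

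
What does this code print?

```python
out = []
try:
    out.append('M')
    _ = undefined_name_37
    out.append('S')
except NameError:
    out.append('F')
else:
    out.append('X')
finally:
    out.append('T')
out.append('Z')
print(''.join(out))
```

Execution trace: 'M' (try body) → 'F' (except NameError) → 'T' (finally) → 'Z' (after the try/except). Output: MFTZ

Answer: MFTZ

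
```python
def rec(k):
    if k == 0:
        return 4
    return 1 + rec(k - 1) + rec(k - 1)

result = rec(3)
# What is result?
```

rec(k) = 1 + 2·rec(k-1), rec(0)=4. Closed form: (4+1)·2^3 - 1 = 39.

Answer: 39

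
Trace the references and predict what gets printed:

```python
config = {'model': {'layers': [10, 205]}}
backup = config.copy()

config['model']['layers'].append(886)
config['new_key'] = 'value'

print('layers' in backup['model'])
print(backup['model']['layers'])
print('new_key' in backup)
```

Key concept: shallow copy gotcha with nested dict.
Step by step:
`config = {'model': {'layers': [10, 205]}}` → config = {'model': {'layers': [10, 205]}}
`backup = config.copy()` → backup = {'model': {'layers': [10, 205]}}
`config['model']['layers'].append(886)` → config = {'model': {'layers': [10, 205, 886]}}; backup = {'model': {'layers': [10, 205, 886]}}
`config['new_key'] = 'value'` → config = {'model': {'layers': [10, 205, 886]}, 'new_key': 'value'}
`print('layers' in backup['model'])` → prints True
`print(backup['model']['layers'])` → prints [10, 205, 886]
`print('new_key' in backup)` → prints False

Answer:
True
[10, 205, 886]
False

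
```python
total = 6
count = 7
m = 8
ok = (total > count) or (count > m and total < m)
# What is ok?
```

Trace:
`total = 6` → total = 6
`count = 7` → count = 7
`m = 8` → m = 8
`ok = (total > count) or (count > m and total < m)` → ok = False
So ok = False

Answer: False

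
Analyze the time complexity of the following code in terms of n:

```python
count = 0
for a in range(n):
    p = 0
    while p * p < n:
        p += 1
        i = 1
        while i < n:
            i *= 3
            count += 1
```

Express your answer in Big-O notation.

Each loop level contributes: n × √n × log n. Multiplying the contributions gives O(n√n log n).

Answer: O(n√n log n)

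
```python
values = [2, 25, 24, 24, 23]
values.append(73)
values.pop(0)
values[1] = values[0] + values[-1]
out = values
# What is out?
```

Trace:
`values = [2, 25, 24, 24, 23]` → values = [2, 25, 24, 24, 23]
`values.append(73)` → values = [2, 25, 24, 24, 23, 73]
`values.pop(0)` → values = [25, 24, 24, 23, 73]
`values[1] = values[0] + values[-1]` → values = [25, 98, 24, 23, 73]
`out = values` → out = [25, 98, 24, 23, 73]
So out = [25, 98, 24, 23, 73]

Answer: [25, 98, 24, 23, 73]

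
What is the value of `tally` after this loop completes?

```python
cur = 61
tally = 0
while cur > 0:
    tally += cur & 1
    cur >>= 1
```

Count set bits in 61 (binary: 0b111101)
`tally` takes the values: 0 → 1 → 2 → 3 → 4 → 5

Answer: 5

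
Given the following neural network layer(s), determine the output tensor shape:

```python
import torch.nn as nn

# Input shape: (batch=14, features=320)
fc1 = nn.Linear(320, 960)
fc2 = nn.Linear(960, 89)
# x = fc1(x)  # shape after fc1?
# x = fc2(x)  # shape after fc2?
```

Input: (14, 320) -> after fc1: (14, 960) -> Output: (14, 89)

Answer: (14, 89)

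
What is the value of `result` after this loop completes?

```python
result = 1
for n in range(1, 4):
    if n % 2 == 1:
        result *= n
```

Product of odd numbers 1 to 3
`result` takes the values: 1 → 3

Answer: 3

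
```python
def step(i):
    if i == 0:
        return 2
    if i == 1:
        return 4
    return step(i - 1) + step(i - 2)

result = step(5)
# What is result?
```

Build up from base cases: step(0)=2, step(1)=4, step(2)=6, step(3)=10, step(4)=16, step(5)=26

Answer: 26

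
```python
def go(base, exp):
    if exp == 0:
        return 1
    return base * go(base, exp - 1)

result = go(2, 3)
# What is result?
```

go(2, 3) = 2 * 2 * 2 = 8

Answer: 8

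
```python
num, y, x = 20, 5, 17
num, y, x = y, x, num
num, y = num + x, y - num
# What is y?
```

Trace:
`num, y, x = 20, 5, 17` → num = 20; y = 5; x = 17
`num, y, x = y, x, num` → num = 5; y = 17; x = 20
`num, y = num + x, y - num` → num = 25; y = 12
So y = 12

Answer: 12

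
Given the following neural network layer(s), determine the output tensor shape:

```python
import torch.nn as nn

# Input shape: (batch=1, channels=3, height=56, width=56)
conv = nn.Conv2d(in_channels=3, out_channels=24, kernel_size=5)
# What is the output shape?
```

Input: (1, 3, 56, 56) -> Output: (1, 24, 52, 52)

Answer: (1, 24, 52, 52)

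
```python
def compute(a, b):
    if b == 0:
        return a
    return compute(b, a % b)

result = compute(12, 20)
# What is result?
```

compute(12, 20) -> compute(20, 12) -> compute(12, 8) -> compute(8, 4) -> compute(4, 0) -> 4

Answer: 4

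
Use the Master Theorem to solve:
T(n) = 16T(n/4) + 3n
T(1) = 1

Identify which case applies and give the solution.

a=16, b=4, f(n)=3n. log_4(16) = 2. Since c=1 < 2, Case 1 applies: T(n) = Θ(n^log_b(a)) = O(n^2).

Answer: O(n^2) - Case 1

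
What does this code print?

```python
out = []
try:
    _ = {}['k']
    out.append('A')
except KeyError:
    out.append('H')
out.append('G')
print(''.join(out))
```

Execution trace: 'H' (except KeyError) → 'G' (after the try/except). Output: HG

Answer: HG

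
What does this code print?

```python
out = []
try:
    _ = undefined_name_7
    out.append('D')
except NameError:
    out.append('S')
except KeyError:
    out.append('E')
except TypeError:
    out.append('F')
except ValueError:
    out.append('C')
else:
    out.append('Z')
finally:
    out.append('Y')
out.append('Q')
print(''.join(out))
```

Execution trace: 'S' (except NameError) → 'Y' (finally) → 'Q' (after the try/except). Output: SYQ

Answer: SYQ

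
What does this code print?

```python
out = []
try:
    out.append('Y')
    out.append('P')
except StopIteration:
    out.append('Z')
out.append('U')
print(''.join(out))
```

Execution trace: 'Y' (try body) → 'P' (try body, no exception) → 'U' (after the try/except). Output: YPU

Answer: YPU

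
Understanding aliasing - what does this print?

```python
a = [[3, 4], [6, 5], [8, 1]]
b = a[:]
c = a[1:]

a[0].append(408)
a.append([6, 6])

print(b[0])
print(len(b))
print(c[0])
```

Key concept: slice with nested mutation.
Step by step:
`a = [[3, 4], [6, 5], [8, 1]]` → a = [[3, 4], [6, 5], [8, 1]]
`b = a[:]` → b = [[3, 4], [6, 5], [8, 1]]
`c = a[1:]` → c = [[6, 5], [8, 1]]
`a[0].append(408)` → a = [[3, 4, 408], [6, 5], [8, 1]]; b = [[3, 4, 408], [6, 5], [8, 1]]
`a.append([6, 6])` → a = [[3, 4, 408], [6, 5], [8, 1], [6, 6]]
`print(b[0])` → prints [3, 4, 408]
`print(len(b))` → prints 3
`print(c[0])` → prints [6, 5]

Answer:
[3, 4, 408]
3
[6, 5]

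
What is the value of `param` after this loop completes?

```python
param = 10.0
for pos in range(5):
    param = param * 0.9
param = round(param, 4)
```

Exponential decay: 10.0 * 0.9^5
`param` takes the values: 10.0 → 9.0 → 8.1 → 7.29 → 6.561 → 5.9049

Answer: 5.9049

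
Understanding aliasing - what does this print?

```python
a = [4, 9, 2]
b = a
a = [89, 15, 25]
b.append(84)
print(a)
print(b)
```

Key concept: rebinding vs mutation: a is rebound to a new list, b still points at the original.
Step by step:
`a = [4, 9, 2]` → a = [4, 9, 2]
`b = a` → b = [4, 9, 2] (same object as a)
`a = [89, 15, 25]` → a = [89, 15, 25]
`b.append(84)` → b = [4, 9, 2, 84]
`print(a)` → prints [89, 15, 25]
`print(b)` → prints [4, 9, 2, 84]

Answer:
[89, 15, 25]
[4, 9, 2, 84]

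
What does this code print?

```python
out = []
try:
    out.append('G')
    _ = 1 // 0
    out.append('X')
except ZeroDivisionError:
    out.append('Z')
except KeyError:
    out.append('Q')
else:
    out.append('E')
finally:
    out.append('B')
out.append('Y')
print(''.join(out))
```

Execution trace: 'G' (try body) → 'Z' (except ZeroDivisionError) → 'B' (finally) → 'Y' (after the try/except). Output: GZBY

Answer: GZBY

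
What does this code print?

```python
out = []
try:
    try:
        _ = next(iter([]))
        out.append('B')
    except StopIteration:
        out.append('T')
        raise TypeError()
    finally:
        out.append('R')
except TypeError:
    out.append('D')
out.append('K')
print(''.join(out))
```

Execution trace: 'T' (inner except StopIteration) → 'R' (inner finally) → 'D' (outer except TypeError) → 'K' (after the try/except). Output: TRDK

Answer: TRDK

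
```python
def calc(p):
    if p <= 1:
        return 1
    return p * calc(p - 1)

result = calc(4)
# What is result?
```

calc(4) = 4 * 3 * 2 * 1 = 24

Answer: 24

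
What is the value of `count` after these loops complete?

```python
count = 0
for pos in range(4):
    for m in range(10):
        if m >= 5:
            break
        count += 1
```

Inner breaks at 5, outer runs 4 times
`count` takes the values: 0 → 1 → 2 → 3 → 4 → 5 → 6 → 7 → 8 → 9 → 10 → 11 → 12 → 13 → 14 → 15 → 16 → 17 → 18 → 19 → 20

Answer: 20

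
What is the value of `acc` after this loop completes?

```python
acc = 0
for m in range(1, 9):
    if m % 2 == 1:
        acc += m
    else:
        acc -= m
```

Add odd, subtract even
`acc` takes the values: 0 → 1 → -1 → 2 → -2 → 3 → -3 → 4 → -4

Answer: -4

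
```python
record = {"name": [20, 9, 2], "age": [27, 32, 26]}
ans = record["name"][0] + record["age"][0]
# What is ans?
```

Trace:
`record = {"name": [20, 9, 2], "age": [27, 32, 26]}` → record = {'name': [20, 9, 2], 'age': [27, 32, 26]}
`ans = record["name"][0] + record["age"][0]` → ans = 47
So ans = 47

Answer: 47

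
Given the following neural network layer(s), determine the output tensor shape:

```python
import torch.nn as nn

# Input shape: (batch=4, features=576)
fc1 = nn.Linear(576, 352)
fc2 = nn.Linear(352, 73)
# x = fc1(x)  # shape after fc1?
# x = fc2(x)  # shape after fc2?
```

Input: (4, 576) -> after fc1: (4, 352) -> Output: (4, 73)

Answer: (4, 73)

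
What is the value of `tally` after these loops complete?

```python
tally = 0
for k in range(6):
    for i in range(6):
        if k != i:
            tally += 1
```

6² - 6 (exclude diagonal)
`tally` takes the values: 0 → 1 → 2 → 3 → 4 → 5 → 6 → 7 → 8 → 9 → 10 → 11 → 12 → 13 → 14 → 15 → 16 → 17 → 18 → 19 → 20 → 21 → 22 → 23 → 24 → 25 → 26 → 27 → 28 → 29 → 30

Answer: 30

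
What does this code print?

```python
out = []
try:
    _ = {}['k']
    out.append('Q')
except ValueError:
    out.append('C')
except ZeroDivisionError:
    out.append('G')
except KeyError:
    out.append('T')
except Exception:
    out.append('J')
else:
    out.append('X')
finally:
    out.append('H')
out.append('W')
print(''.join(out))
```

Execution trace: 'T' (except KeyError) → 'H' (finally) → 'W' (after the try/except). Output: THW

Answer: THW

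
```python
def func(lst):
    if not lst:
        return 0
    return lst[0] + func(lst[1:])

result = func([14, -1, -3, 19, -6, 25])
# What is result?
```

14 + (-1) + (-3) + 19 + (-6) + 25 + 0 = 48

Answer: 48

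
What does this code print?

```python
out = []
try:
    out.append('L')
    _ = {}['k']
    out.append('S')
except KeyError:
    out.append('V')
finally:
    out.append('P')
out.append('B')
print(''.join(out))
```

Execution trace: 'L' (try body) → 'V' (except KeyError) → 'P' (finally) → 'B' (after the try/except). Output: LVPB

Answer: LVPB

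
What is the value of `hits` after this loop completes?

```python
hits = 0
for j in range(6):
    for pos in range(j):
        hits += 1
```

Triangle number: 0+1+2+...+5
`hits` takes the values: 0 → 1 → 2 → 3 → 4 → 5 → 6 → 7 → 8 → 9 → 10 → 11 → 12 → 13 → 14 → 15

Answer: 15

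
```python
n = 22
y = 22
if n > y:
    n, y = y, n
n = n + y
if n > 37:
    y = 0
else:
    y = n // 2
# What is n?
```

Trace:
`n = 22` → n = 22
`y = 22` → y = 22
`if n > y: ...` → n > y is False → no variable changes
`n = n + y` → n = 44
`if n > 37: ...` → n > 37 is True → y = 0
So n = 44

Answer: 44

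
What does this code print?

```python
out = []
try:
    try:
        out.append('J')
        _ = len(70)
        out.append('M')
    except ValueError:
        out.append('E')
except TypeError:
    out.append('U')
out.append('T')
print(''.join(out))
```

Execution trace: 'J' (try body) → 'U' (outer except TypeError) → 'T' (after the try/except). Output: JUT

Answer: JUT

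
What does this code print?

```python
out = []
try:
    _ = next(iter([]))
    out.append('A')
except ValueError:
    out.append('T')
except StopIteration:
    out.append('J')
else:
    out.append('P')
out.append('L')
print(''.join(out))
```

Execution trace: 'J' (except StopIteration) → 'L' (after the try/except). Output: JL

Answer: JL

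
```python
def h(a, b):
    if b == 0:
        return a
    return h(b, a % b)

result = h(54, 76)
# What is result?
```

h(54, 76) -> h(76, 54) -> h(54, 22) -> h(22, 10) -> h(10, 2) -> h(2, 0) -> 2

Answer: 2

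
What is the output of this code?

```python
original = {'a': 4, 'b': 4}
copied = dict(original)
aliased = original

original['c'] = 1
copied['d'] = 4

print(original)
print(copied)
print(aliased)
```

Key concept: dict() creates copy, assignment creates alias.
Step by step:
`original = {'a': 4, 'b': 4}` → original = {'a': 4, 'b': 4}
`copied = dict(original)` → copied = {'a': 4, 'b': 4}
`aliased = original` → aliased = {'a': 4, 'b': 4} (same object as original)
`original['c'] = 1` → original = {'a': 4, 'b': 4, 'c': 1} (same object as aliased); aliased = {'a': 4, 'b': 4, 'c': 1} (same object as original)
`copied['d'] = 4` → copied = {'a': 4, 'b': 4, 'd': 4}
`print(original)` → prints {'a': 4, 'b': 4, 'c': 1}
`print(copied)` → prints {'a': 4, 'b': 4, 'd': 4}
`print(aliased)` → prints {'a': 4, 'b': 4, 'c': 1}

Answer:
{'a': 4, 'b': 4, 'c': 1}
{'a': 4, 'b': 4, 'd': 4}
{'a': 4, 'b': 4, 'c': 1}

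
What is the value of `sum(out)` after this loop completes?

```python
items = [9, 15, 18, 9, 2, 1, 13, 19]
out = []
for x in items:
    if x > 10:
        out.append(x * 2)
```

Sum of doubled values > 10
`out` takes the values: [] → [30] → [30, 36] → [30, 36, 26] → [30, 36, 26, 38]
So `sum(out)` = 130

Answer: 130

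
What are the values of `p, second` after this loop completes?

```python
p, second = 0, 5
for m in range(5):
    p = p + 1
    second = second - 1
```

p goes 0→5, second goes 5→0
`p, second` takes the values: (0, 5) → (1, 5) → (1, 4) → (2, 4) → (2, 3) → (3, 3) → (3, 2) → (4, 2) → (4, 1) → (5, 1) → (5, 0)

Answer: 5, 0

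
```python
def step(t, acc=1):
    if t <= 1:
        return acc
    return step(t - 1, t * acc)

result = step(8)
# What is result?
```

Accumulator trace (n, acc): (8, 1) -> (7, 8) -> (6, 56) -> (5, 336) -> (4, 1680) -> (3, 6720) -> (2, 20160) -> (1, 40320) -> return 40320

Answer: 40320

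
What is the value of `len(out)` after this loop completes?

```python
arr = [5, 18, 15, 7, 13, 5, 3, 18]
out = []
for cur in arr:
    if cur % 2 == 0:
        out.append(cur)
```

Count even numbers in [5, 18, 15, 7, 13, 5, 3, 18]
`out` takes the values: [] → [18] → [18, 18]
So `len(out)` = 2

Answer: 2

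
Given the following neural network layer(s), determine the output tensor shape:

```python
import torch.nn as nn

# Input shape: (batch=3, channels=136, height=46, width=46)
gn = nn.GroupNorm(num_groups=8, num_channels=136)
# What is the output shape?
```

Input: (3, 136, 46, 46) -> Output: (3, 136, 46, 46)

Answer: (3, 136, 46, 46)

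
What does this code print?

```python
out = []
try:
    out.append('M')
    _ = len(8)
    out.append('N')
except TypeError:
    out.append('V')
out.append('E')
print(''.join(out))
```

Execution trace: 'M' (try body) → 'V' (except TypeError) → 'E' (after the try/except). Output: MVE

Answer: MVE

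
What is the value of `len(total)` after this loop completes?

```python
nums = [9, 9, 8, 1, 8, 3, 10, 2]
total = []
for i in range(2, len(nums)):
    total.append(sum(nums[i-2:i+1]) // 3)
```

Number of 3-element averages
`total` takes the values: [] → [8] → [8, 6] → [8, 6, 5] → [8, 6, 5, 4] → [8, 6, 5, 4, 7] → [8, 6, 5, 4, 7, 5]
So `len(total)` = 6

Answer: 6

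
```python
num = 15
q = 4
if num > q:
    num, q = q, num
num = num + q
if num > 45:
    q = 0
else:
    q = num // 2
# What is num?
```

Trace:
`num = 15` → num = 15
`q = 4` → q = 4
`if num > q: ...` → num > q is True → num = 4; q = 15
`num = num + q` → num = 19
`if num > 45: ...` → num > 45 is False, take else branch → q = 9
So num = 19

Answer: 19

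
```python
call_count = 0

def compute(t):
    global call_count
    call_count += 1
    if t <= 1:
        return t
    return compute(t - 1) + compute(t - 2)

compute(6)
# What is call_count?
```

Calls(t) = 1 + Calls(t-1) + Calls(t-2); Calls(0)=Calls(1)=1. For t=6 this gives 25.

Answer: 25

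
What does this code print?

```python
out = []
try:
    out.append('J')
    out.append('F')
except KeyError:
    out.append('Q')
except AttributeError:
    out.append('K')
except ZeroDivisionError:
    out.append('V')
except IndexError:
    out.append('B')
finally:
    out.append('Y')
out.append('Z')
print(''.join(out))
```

Execution trace: 'J' (try body) → 'F' (try body, no exception) → 'Y' (finally) → 'Z' (after the try/except). Output: JFYZ

Answer: JFYZ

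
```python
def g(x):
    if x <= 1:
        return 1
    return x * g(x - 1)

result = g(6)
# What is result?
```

g(6) = 6 * 5 * 4 * 3 * 2 * 1 = 720

Answer: 720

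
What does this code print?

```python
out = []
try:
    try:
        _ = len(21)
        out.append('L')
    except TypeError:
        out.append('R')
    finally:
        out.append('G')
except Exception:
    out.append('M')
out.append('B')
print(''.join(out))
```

Execution trace: 'R' (inner except TypeError) → 'G' (inner finally) → 'B' (after the try/except). Output: RGB

Answer: RGB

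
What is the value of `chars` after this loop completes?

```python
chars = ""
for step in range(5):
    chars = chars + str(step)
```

Concatenate digits 0 to 4
`chars` takes the values: "" → "0" → "01" → "012" → "0123" → "01234"

Answer: "01234"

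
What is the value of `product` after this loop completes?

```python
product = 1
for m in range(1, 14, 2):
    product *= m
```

Product of 1, 3, 5, ... up to 13
`product` takes the values: 1 → 3 → 15 → 105 → 945 → 10395 → 135135

Answer: 135135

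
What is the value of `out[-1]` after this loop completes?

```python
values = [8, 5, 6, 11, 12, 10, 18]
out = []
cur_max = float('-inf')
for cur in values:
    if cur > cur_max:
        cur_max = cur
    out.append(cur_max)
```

Running max ends at 18
`out` takes the values: [] → [8] → [8, 8] → [8, 8, 8] → [8, 8, 8, 11] → [8, 8, 8, 11, 12] → [8, 8, 8, 11, 12, 12] → [8, 8, 8, 11, 12, 12, 18]
So `out[-1]` = 18

Answer: 18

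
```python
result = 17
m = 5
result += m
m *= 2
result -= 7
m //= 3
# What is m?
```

Trace:
`result = 17` → result = 17
`m = 5` → m = 5
`result += m` → result = 22
`m *= 2` → m = 10
`result -= 7` → result = 15
`m //= 3` → m = 3
So m = 3

Answer: 3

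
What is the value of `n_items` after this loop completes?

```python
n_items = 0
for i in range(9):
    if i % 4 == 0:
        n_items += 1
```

Count numbers divisible by 4 in range(9)
`n_items` takes the values: 0 → 1 → 2 → 3

Answer: 3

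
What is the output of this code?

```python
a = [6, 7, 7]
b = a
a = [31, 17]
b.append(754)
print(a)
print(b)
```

Key concept: rebinding vs mutation: a is rebound to a new list, b still points at the original.
Step by step:
`a = [6, 7, 7]` → a = [6, 7, 7]
`b = a` → b = [6, 7, 7] (same object as a)
`a = [31, 17]` → a = [31, 17]
`b.append(754)` → b = [6, 7, 7, 754]
`print(a)` → prints [31, 17]
`print(b)` → prints [6, 7, 7, 754]

Answer:
[31, 17]
[6, 7, 7, 754]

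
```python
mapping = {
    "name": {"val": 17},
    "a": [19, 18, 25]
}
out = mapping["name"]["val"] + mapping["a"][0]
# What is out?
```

Trace:
`mapping = { ...` → mapping = {'name': {'val': 17}, 'a': [19, 18, 25]}
`out = mapping["name"]["val"] + mapping["a"][0]` → out = 36
So out = 36

Answer: 36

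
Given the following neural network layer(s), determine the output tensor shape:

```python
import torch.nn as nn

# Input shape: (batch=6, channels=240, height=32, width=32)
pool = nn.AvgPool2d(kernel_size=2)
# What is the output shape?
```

Input: (6, 240, 32, 32) -> Output: (6, 240, 16, 16)

Answer: (6, 240, 16, 16)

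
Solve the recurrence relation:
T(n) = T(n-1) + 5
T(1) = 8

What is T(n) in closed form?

Unrolling: T(n) = T(1) + 5·(n-1) = 8 + 5(n-1) = 5n + 3.

Answer: T(n) = 5n + 3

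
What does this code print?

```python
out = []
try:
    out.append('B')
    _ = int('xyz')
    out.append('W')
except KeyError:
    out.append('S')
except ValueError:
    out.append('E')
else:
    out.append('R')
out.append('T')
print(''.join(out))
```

Execution trace: 'B' (try body) → 'E' (except ValueError) → 'T' (after the try/except). Output: BET

Answer: BET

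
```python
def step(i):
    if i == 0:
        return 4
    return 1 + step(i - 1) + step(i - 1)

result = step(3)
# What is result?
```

step(i) = 1 + 2·step(i-1), step(0)=4. Closed form: (4+1)·2^3 - 1 = 39.

Answer: 39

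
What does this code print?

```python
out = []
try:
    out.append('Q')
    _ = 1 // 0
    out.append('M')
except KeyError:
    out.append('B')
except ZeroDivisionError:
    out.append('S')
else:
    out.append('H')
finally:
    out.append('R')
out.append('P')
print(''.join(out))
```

Execution trace: 'Q' (try body) → 'S' (except ZeroDivisionError) → 'R' (finally) → 'P' (after the try/except). Output: QSRP

Answer: QSRP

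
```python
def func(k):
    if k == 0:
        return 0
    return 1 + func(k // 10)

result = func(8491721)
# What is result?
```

Count of digits of 8491721: 7

Answer: 7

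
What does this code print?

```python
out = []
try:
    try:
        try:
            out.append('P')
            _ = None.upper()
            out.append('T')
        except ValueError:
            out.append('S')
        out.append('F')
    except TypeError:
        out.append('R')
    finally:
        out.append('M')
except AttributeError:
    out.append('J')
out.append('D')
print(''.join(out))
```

Execution trace: 'P' (inner try body) → 'M' (finally) → 'J' (outer except AttributeError) → 'D' (after the try/except). Output: PMJD

Answer: PMJD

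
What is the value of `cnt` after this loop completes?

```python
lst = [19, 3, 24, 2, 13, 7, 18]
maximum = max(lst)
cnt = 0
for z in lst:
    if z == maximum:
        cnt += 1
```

Count of max value 24 in [19, 3, 24, 2, 13, 7, 18]
`cnt` takes the values: 0 → 1

Answer: 1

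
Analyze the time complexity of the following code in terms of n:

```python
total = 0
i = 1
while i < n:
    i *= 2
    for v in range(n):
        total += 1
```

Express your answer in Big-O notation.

Each loop level contributes: log n × n. Multiplying the contributions gives O(n log n).

Answer: O(n log n)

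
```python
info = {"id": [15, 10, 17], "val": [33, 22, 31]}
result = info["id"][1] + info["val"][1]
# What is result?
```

Trace:
`info = {"id": [15, 10, 17], "val": [33, 22, 31]}` → info = {'id': [15, 10, 17], 'val': [33, 22, 31]}
`result = info["id"][1] + info["val"][1]` → result = 32
So result = 32

Answer: 32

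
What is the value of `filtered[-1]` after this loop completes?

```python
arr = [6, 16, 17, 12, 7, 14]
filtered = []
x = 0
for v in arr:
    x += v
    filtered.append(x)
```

Cumulative sum ends at 72
`filtered` takes the values: [] → [6] → [6, 22] → [6, 22, 39] → [6, 22, 39, 51] → [6, 22, 39, 51, 58] → [6, 22, 39, 51, 58, 72]
So `filtered[-1]` = 72

Answer: 72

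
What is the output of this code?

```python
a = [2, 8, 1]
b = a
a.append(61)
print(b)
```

Key concept: basic list aliasing.
Step by step:
`a = [2, 8, 1]` → a = [2, 8, 1]
`b = a` → b = [2, 8, 1] (same object as a)
`a.append(61)` → a = [2, 8, 1, 61] (same object as b); b = [2, 8, 1, 61] (same object as a)
`print(b)` → prints [2, 8, 1, 61]

Answer: [2, 8, 1, 61]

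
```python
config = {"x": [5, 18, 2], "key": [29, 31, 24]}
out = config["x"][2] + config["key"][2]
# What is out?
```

Trace:
`config = {"x": [5, 18, 2], "key": [29, 31, 24]}` → config = {'x': [5, 18, 2], 'key': [29, 31, 24]}
`out = config["x"][2] + config["key"][2]` → out = 26
So out = 26

Answer: 26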